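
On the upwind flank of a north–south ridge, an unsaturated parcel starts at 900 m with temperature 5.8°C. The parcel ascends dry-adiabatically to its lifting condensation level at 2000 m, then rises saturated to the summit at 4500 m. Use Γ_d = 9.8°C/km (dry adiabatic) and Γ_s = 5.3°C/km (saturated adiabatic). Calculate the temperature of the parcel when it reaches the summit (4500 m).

-18.23°C

From 900 m to 2000 m (dry): cools by 9.8 × 1.1 = 10.78°C, giving -4.98°C.
From 2000 m to 4500 m (saturated): cools by 5.3 × 2.5 = 13.25°C, giving -18.23°C.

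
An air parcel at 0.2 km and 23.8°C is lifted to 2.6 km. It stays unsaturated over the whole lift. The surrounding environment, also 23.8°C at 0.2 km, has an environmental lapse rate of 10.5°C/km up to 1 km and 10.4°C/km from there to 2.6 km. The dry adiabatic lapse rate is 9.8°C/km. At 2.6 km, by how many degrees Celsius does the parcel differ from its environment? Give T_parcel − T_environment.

+1.52°C (parcel warmer than environment)

Parcel:
  Dry to 2600 m: -9.8 × 2.4 km = -23.52°C, so T = 0.28°C.
Environment:
  Environment, lower layer to 1000 m: -10.5 × 0.8 km = -8.4°C, so T = 15.4°C.
  Environment, upper layer to 2600 m: -10.4 × 1.6 km = -16.64°C, so T = -1.24°C.
T_parcel − T_env = 0.28 − (-1.24) = +1.52°C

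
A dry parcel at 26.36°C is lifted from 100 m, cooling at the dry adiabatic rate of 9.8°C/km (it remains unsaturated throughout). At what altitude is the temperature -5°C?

3300 m

Height above start = (26.36 − (-5)) / 9.8 = 3.2 km
Altitude = 100 m + 3200 m = 3300 m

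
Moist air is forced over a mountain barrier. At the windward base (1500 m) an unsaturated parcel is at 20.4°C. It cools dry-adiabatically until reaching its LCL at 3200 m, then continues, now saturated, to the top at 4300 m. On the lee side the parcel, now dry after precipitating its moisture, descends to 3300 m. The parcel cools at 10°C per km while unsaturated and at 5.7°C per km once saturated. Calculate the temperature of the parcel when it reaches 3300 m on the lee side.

From 1500 m to 3200 m (dry): cools by 10 × 1.7 = 17°C, giving 3.4°C.
From 3200 m to 4300 m (saturated): cools by 5.7 × 1.1 = 6.27°C, giving -2.87°C.
From 4300 m to 3300 m (dry descent): warms by 10 × 1 = 10°C, giving 7.13°C.

7.13°C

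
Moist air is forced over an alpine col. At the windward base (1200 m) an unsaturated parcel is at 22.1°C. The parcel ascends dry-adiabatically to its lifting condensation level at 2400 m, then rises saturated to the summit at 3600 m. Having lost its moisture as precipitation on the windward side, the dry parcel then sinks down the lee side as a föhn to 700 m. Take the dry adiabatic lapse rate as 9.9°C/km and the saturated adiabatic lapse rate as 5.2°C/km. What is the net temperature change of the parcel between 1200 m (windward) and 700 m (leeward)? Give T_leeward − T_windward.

Dry to 2400 m: -9.9 × 1.2 km = -11.88°C, so T = 10.22°C.
Saturated to 3600 m: -5.2 × 1.2 km = -6.24°C, so T = 3.98°C.
Dry descent to 700 m: +9.9 × 2.9 km = +28.71°C, so T = 32.69°C.
Net change vs windward start: 32.69 − 22.1 = +10.59°C

+10.59°C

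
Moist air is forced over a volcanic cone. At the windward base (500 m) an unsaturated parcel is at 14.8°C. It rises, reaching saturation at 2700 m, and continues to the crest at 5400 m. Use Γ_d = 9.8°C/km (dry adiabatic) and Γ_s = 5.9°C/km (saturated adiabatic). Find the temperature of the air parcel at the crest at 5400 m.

-22.69°C

500 → 2700 m (dry, 9.8°C/km): ΔT = -9.8 × 2.2 = -21.56°C → T = -6.76°C
2700 → 5400 m (saturated, 5.9°C/km): ΔT = -5.9 × 2.7 = -15.93°C → T = -22.69°C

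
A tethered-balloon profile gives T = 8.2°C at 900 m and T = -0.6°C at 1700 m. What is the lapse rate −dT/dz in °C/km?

11°C/km

Γ = −ΔT/Δz = (8.2 − (-0.6)) / (1700 − 900) m
  = 8.8°C / 0.8 km = 11°C/km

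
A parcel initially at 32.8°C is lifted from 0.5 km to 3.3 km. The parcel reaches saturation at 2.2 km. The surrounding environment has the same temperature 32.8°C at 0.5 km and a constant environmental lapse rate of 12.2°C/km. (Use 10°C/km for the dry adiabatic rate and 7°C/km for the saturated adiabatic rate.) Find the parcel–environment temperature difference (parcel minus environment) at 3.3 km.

Parcel:
  500 → 2200 m (dry, 10°C/km): ΔT = -10 × 1.7 = -17°C → T = 15.8°C
  2200 → 3300 m (saturated, 7°C/km): ΔT = -7 × 1.1 = -7.7°C → T = 8.1°C
Environment:
  500 → 3300 m (environment, 12.2°C/km): ΔT = -12.2 × 2.8 = -34.16°C → T = -1.36°C
T_parcel − T_env = 8.1 − (-1.36) = +9.46°C

+9.46°C (parcel warmer than environment)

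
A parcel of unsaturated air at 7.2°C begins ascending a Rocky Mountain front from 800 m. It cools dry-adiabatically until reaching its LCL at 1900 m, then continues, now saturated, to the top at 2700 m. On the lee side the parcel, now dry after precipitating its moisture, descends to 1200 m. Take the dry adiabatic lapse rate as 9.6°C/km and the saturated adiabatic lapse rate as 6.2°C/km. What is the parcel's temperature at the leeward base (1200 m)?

Dry to 1900 m: -9.6 × 1.1 km = -10.56°C, so T = -3.36°C.
Saturated to 2700 m: -6.2 × 0.8 km = -4.96°C, so T = -8.32°C.
Dry descent to 1200 m: +9.6 × 1.5 km = +14.4°C, so T = 6.08°C.

6.08°C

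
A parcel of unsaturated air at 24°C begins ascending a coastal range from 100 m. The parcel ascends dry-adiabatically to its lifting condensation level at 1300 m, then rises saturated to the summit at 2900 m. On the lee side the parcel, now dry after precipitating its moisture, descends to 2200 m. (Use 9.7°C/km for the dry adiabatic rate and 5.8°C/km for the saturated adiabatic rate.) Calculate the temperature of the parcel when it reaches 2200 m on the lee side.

100 → 1300 m (dry, 9.7°C/km): ΔT = -9.7 × 1.2 = -11.64°C → T = 12.36°C
1300 → 2900 m (saturated, 5.8°C/km): ΔT = -5.8 × 1.6 = -9.28°C → T = 3.08°C
2900 → 2200 m (dry descent, 9.7°C/km): ΔT = +9.7 × 0.7 = +6.79°C → T = 9.87°C

9.87°C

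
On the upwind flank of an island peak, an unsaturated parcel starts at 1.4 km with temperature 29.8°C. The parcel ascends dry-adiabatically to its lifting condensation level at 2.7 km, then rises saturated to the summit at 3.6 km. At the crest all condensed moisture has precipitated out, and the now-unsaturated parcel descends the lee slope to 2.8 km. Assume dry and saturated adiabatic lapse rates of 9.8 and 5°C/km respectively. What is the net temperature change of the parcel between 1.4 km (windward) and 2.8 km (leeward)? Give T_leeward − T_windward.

-9.4°C

Dry to 2700 m: -9.8 × 1.3 km = -12.74°C, so T = 17.06°C.
Saturated to 3600 m: -5 × 0.9 km = -4.5°C, so T = 12.56°C.
Dry descent to 2800 m: +9.8 × 0.8 km = +7.84°C, so T = 20.4°C.
Net change vs windward start: 20.4 − 29.8 = -9.4°C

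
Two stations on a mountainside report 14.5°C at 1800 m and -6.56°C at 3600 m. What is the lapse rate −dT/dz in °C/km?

11.7°C/km

Γ = −ΔT/Δz = (14.5 − (-6.56)) / (3600 − 1800) m
  = 21.06°C / 1.8 km = 11.7°C/km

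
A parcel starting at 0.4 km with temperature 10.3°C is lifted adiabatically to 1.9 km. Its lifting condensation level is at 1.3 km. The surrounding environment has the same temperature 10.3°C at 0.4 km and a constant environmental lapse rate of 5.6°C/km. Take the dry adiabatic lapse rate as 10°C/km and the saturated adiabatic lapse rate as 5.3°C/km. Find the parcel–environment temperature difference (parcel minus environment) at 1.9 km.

Parcel:
  Dry to 1300 m: -10 × 0.9 km = -9°C, so T = 1.3°C.
  Saturated to 1900 m: -5.3 × 0.6 km = -3.18°C, so T = -1.88°C.
Environment:
  Environment to 1900 m: -5.6 × 1.5 km = -8.4°C, so T = 1.9°C.
T_parcel − T_env = -1.88 − 1.9 = -3.78°C

-3.78°C (parcel cooler than environment)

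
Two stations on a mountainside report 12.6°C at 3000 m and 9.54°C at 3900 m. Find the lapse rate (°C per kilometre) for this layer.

3.4°C/km

Γ = −ΔT/Δz = (12.6 − 9.54) / (3900 − 3000) m
  = 3.06°C / 0.9 km = 3.4°C/km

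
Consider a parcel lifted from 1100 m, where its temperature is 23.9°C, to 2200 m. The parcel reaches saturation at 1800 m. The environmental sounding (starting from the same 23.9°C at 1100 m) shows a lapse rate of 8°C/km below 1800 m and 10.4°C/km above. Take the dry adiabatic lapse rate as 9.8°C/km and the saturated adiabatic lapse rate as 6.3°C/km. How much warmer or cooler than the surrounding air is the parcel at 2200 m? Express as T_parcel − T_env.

Parcel:
  1100 → 1800 m (dry, 9.8°C/km): ΔT = -9.8 × 0.7 = -6.86°C → T = 17.04°C
  1800 → 2200 m (saturated, 6.3°C/km): ΔT = -6.3 × 0.4 = -2.52°C → T = 14.52°C
Environment:
  1100 → 1800 m (environment, lower layer, 8°C/km): ΔT = -8 × 0.7 = -5.6°C → T = 18.3°C
  1800 → 2200 m (environment, upper layer, 10.4°C/km): ΔT = -10.4 × 0.4 = -4.16°C → T = 14.14°C
T_parcel − T_env = 14.52 − 14.14 = +0.38°C

+0.38°C (parcel warmer than environment)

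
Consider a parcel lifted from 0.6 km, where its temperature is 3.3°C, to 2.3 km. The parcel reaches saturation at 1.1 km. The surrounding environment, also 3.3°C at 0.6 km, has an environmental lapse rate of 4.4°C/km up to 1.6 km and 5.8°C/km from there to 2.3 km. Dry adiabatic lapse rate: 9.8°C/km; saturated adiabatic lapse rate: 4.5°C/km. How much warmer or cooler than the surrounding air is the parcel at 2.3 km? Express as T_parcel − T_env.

Parcel:
  From 600 m to 1100 m (dry): cools by 9.8 × 0.5 = 4.9°C, giving -1.6°C.
  From 1100 m to 2300 m (saturated): cools by 4.5 × 1.2 = 5.4°C, giving -7°C.
Environment:
  From 600 m to 1600 m (environment, lower layer): cools by 4.4 × 1 = 4.4°C, giving -1.1°C.
  From 1600 m to 2300 m (environment, upper layer): cools by 5.8 × 0.7 = 4.06°C, giving -5.16°C.
T_parcel − T_env = -7 − (-5.16) = -1.84°C

-1.84°C (parcel cooler than environment)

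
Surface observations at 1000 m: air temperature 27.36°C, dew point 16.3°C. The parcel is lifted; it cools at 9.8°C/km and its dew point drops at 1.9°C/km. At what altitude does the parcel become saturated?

T and T_d converge at 9.8 − 1.9 = 7.9°C per km
Height above start = (27.36 − 16.3) / 7.9 = 1.4 km
LCL altitude = 1000 m + 1400 m = 2400 m

2400 m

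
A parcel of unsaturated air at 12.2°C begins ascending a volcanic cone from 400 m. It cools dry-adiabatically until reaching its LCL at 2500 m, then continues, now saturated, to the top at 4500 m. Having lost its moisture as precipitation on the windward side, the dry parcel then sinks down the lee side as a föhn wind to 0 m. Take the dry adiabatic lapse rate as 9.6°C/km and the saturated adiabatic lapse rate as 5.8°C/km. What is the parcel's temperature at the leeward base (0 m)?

Dry to 2500 m: -9.6 × 2.1 km = -20.16°C, so T = -7.96°C.
Saturated to 4500 m: -5.8 × 2 km = -11.6°C, so T = -19.56°C.
Dry descent to 0 m: +9.6 × 4.5 km = +43.2°C, so T = 23.64°C.

23.64°C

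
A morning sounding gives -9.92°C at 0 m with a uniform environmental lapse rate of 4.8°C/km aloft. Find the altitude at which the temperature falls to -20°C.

Height above start = (-9.92 − (-20)) / 4.8 = 2.1 km
Altitude = 0 m + 2100 m = 2100 m

2100 m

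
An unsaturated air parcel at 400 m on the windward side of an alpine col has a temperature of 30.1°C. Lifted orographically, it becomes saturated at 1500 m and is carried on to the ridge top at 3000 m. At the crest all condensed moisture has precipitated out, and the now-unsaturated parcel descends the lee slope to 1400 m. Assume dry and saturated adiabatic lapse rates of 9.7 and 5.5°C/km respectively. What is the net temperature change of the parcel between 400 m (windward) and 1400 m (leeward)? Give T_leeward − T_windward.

-3.4°C

Dry to 1500 m: -9.7 × 1.1 km = -10.67°C, so T = 19.43°C.
Saturated to 3000 m: -5.5 × 1.5 km = -8.25°C, so T = 11.18°C.
Dry descent to 1400 m: +9.7 × 1.6 km = +15.52°C, so T = 26.7°C.
Net change vs windward start: 26.7 − 30.1 = -3.4°C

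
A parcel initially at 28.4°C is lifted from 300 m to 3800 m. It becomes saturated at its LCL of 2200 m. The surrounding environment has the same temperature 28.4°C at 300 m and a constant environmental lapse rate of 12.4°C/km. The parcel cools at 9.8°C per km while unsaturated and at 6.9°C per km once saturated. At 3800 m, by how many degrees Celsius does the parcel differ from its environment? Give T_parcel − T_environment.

Parcel:
  From 300 m to 2200 m (dry): cools by 9.8 × 1.9 = 18.62°C, giving 9.78°C.
  From 2200 m to 3800 m (saturated): cools by 6.9 × 1.6 = 11.04°C, giving -1.26°C.
Environment:
  From 300 m to 3800 m (environment): cools by 12.4 × 3.5 = 43.4°C, giving -15°C.
T_parcel − T_env = -1.26 − (-15) = +13.74°C

+13.74°C (parcel warmer than environment)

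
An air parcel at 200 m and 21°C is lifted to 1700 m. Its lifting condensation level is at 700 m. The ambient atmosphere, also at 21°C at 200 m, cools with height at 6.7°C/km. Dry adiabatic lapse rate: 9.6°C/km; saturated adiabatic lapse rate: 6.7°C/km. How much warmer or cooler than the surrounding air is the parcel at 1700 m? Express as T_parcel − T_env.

Parcel:
  200 → 700 m (dry, 9.6°C/km): ΔT = -9.6 × 0.5 = -4.8°C → T = 16.2°C
  700 → 1700 m (saturated, 6.7°C/km): ΔT = -6.7 × 1 = -6.7°C → T = 9.5°C
Environment:
  200 → 1700 m (environment, 6.7°C/km): ΔT = -6.7 × 1.5 = -10.05°C → T = 10.95°C
T_parcel − T_env = 9.5 − 10.95 = -1.45°C

-1.45°C (parcel cooler than environment)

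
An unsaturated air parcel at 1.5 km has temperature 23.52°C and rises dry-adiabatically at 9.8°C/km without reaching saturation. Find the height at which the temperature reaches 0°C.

3.9 km

Height above start = (23.52 − 0) / 9.8 = 2.4 km
Altitude = 1500 m + 2400 m = 3900 m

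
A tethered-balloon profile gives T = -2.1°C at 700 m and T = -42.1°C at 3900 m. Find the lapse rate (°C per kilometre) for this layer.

Γ = −ΔT/Δz = (-2.1 − (-42.1)) / (3900 − 700) m
  = 40°C / 3.2 km = 12.5°C/km

12.5°C/km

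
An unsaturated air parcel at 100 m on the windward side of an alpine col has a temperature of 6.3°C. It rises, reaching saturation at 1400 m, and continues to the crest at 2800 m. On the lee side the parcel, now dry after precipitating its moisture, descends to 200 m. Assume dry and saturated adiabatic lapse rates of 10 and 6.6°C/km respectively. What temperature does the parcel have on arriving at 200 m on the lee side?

10.06°C

100–1400 m, dry: Δz = 1.3 km ⇒ ΔT = -13°C; T = -6.7°C
1400–2800 m, saturated: Δz = 1.4 km ⇒ ΔT = -9.24°C; T = -15.94°C
2800–200 m, dry descent: Δz = 2.6 km ⇒ ΔT = +26°C; T = 10.06°C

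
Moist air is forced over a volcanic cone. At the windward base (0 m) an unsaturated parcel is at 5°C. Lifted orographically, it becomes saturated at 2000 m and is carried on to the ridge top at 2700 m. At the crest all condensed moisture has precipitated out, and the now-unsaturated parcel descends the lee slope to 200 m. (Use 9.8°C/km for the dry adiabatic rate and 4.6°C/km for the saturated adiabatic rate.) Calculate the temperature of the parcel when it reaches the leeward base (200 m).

0–2000 m, dry: Δz = 2 km ⇒ ΔT = -19.6°C; T = -14.6°C
2000–2700 m, saturated: Δz = 0.7 km ⇒ ΔT = -3.22°C; T = -17.82°C
2700–200 m, dry descent: Δz = 2.5 km ⇒ ΔT = +24.5°C; T = 6.68°C

6.68°C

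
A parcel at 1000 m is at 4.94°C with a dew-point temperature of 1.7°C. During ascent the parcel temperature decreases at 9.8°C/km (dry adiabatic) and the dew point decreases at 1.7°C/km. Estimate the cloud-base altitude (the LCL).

1400 m

T and T_d converge at 9.8 − 1.7 = 8.1°C per km
Height above start = (4.94 − 1.7) / 8.1 = 0.4 km
LCL altitude = 1000 m + 400 m = 1400 m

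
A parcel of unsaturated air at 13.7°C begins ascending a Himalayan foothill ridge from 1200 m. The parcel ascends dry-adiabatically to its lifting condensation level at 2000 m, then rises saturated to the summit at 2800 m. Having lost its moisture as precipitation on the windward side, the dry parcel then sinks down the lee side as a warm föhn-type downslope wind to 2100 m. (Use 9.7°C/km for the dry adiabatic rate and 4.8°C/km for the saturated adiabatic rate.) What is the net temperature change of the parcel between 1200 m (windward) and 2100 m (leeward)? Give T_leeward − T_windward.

From 1200 m to 2000 m (dry): cools by 9.7 × 0.8 = 7.76°C, giving 5.94°C.
From 2000 m to 2800 m (saturated): cools by 4.8 × 0.8 = 3.84°C, giving 2.1°C.
From 2800 m to 2100 m (dry descent): warms by 9.7 × 0.7 = 6.79°C, giving 8.89°C.
Net change vs windward start: 8.89 − 13.7 = -4.81°C

-4.81°C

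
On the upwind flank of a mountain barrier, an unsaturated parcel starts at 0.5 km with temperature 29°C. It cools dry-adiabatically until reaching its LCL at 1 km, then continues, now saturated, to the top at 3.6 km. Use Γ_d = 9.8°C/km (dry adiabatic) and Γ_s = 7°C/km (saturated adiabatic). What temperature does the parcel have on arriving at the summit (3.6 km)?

5.9°C

500–1000 m, dry: Δz = 0.5 km ⇒ ΔT = -4.9°C; T = 24.1°C
1000–3600 m, saturated: Δz = 2.6 km ⇒ ΔT = -18.2°C; T = 5.9°C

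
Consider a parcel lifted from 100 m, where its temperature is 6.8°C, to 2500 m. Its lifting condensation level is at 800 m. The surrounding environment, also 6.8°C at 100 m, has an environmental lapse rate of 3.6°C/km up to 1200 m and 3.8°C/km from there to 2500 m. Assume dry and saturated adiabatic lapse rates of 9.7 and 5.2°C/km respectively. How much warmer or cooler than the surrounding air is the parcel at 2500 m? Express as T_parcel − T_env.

Parcel:
  From 100 m to 800 m (dry): cools by 9.7 × 0.7 = 6.79°C, giving 0.01°C.
  From 800 m to 2500 m (saturated): cools by 5.2 × 1.7 = 8.84°C, giving -8.83°C.
Environment:
  From 100 m to 1200 m (environment, lower layer): cools by 3.6 × 1.1 = 3.96°C, giving 2.84°C.
  From 1200 m to 2500 m (environment, upper layer): cools by 3.8 × 1.3 = 4.94°C, giving -2.1°C.
T_parcel − T_env = -8.83 − (-2.1) = -6.73°C

-6.73°C (parcel cooler than environment)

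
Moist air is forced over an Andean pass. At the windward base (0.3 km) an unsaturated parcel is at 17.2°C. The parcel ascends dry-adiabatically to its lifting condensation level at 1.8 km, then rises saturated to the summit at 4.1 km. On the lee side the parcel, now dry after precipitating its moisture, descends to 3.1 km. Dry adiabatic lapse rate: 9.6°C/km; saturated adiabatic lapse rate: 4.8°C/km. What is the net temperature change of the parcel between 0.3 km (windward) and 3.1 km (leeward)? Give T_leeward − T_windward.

Dry to 1800 m: -9.6 × 1.5 km = -14.4°C, so T = 2.8°C.
Saturated to 4100 m: -4.8 × 2.3 km = -11.04°C, so T = -8.24°C.
Dry descent to 3100 m: +9.6 × 1 km = +9.6°C, so T = 1.36°C.
Net change vs windward start: 1.36 − 17.2 = -15.84°C

-15.84°C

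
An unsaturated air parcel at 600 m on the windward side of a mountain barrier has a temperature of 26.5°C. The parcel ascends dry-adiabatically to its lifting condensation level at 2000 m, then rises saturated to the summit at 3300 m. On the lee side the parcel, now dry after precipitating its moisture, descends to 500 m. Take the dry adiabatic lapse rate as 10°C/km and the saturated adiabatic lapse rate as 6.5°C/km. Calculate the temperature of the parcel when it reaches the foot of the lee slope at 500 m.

600 → 2000 m (dry, 10°C/km): ΔT = -10 × 1.4 = -14°C → T = 12.5°C
2000 → 3300 m (saturated, 6.5°C/km): ΔT = -6.5 × 1.3 = -8.45°C → T = 4.05°C
3300 → 500 m (dry descent, 10°C/km): ΔT = +10 × 2.8 = +28°C → T = 32.05°C

32.05°C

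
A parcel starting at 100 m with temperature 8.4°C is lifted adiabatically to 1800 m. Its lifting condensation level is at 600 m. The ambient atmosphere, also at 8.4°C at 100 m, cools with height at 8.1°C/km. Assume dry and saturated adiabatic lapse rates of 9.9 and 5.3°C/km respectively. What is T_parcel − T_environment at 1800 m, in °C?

Parcel:
  Dry to 600 m: -9.9 × 0.5 km = -4.95°C, so T = 3.45°C.
  Saturated to 1800 m: -5.3 × 1.2 km = -6.36°C, so T = -2.91°C.
Environment:
  Environment to 1800 m: -8.1 × 1.7 km = -13.77°C, so T = -5.37°C.
T_parcel − T_env = -2.91 − (-5.37) = +2.46°C

+2.46°C (parcel warmer than environment)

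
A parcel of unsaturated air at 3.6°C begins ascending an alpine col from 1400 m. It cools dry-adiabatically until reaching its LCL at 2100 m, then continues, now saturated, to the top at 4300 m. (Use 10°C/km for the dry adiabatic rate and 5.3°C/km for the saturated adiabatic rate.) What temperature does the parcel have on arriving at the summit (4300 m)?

-15.06°C

Dry to 2100 m: -10 × 0.7 km = -7°C, so T = -3.4°C.
Saturated to 4300 m: -5.3 × 2.2 km = -11.66°C, so T = -15.06°C.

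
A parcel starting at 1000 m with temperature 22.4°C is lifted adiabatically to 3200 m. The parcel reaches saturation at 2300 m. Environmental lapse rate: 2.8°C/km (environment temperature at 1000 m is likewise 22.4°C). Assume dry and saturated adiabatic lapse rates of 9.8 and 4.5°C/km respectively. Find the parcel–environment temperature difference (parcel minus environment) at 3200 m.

-10.63°C (parcel cooler than environment)

Parcel:
  From 1000 m to 2300 m (dry): cools by 9.8 × 1.3 = 12.74°C, giving 9.66°C.
  From 2300 m to 3200 m (saturated): cools by 4.5 × 0.9 = 4.05°C, giving 5.61°C.
Environment:
  From 1000 m to 3200 m (environment): cools by 2.8 × 2.2 = 6.16°C, giving 16.24°C.
T_parcel − T_env = 5.61 − 16.24 = -10.63°C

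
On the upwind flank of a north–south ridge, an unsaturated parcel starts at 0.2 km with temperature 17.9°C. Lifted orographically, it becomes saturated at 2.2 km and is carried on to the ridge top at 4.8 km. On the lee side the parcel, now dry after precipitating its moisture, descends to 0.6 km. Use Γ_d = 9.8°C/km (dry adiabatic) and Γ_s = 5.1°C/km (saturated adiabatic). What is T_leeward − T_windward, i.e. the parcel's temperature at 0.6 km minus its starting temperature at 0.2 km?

+8.3°C

From 200 m to 2200 m (dry): cools by 9.8 × 2 = 19.6°C, giving -1.7°C.
From 2200 m to 4800 m (saturated): cools by 5.1 × 2.6 = 13.26°C, giving -14.96°C.
From 4800 m to 600 m (dry descent): warms by 9.8 × 4.2 = 41.16°C, giving 26.2°C.
Net change vs windward start: 26.2 − 17.9 = +8.3°C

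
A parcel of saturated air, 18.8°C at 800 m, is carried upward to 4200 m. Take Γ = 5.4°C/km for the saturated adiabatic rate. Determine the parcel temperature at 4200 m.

From 800 m to 4200 m (saturated adiabatic): cools by 5.4 × 3.4 = 18.36°C, giving 0.44°C.

0.44°C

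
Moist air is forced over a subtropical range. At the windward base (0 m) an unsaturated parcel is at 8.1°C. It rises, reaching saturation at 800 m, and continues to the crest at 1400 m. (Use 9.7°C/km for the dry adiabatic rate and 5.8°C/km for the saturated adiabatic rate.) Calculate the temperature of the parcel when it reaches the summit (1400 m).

-3.14°C

0 → 800 m (dry, 9.7°C/km): ΔT = -9.7 × 0.8 = -7.76°C → T = 0.34°C
800 → 1400 m (saturated, 5.8°C/km): ΔT = -5.8 × 0.6 = -3.48°C → T = -3.14°C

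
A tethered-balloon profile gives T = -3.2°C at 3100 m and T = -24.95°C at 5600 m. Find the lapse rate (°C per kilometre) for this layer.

8.7°C/km

Γ = −ΔT/Δz = (-3.2 − (-24.95)) / (5600 − 3100) m
  = 21.75°C / 2.5 km = 8.7°C/km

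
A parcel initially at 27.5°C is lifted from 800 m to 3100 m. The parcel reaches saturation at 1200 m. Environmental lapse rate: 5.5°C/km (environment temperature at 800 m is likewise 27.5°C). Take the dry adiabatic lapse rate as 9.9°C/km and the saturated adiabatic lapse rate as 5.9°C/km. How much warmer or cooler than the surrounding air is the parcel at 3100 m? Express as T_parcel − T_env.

Parcel:
  800 → 1200 m (dry, 9.9°C/km): ΔT = -9.9 × 0.4 = -3.96°C → T = 23.54°C
  1200 → 3100 m (saturated, 5.9°C/km): ΔT = -5.9 × 1.9 = -11.21°C → T = 12.33°C
Environment:
  800 → 3100 m (environment, 5.5°C/km): ΔT = -5.5 × 2.3 = -12.65°C → T = 14.85°C
T_parcel − T_env = 12.33 − 14.85 = -2.52°C

-2.52°C (parcel cooler than environment)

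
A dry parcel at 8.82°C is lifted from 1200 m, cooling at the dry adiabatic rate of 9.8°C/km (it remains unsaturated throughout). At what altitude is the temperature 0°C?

Height above start = (8.82 − 0) / 9.8 = 0.9 km
Altitude = 1200 m + 900 m = 2100 m

2100 m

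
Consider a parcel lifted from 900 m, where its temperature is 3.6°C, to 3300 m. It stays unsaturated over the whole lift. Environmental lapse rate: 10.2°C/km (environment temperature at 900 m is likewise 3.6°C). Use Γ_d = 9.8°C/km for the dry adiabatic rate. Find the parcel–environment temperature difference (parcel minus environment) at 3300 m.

Parcel:
  From 900 m to 3300 m (dry): cools by 9.8 × 2.4 = 23.52°C, giving -19.92°C.
Environment:
  From 900 m to 3300 m (environment): cools by 10.2 × 2.4 = 24.48°C, giving -20.88°C.
T_parcel − T_env = -19.92 − (-20.88) = +0.96°C

+0.96°C (parcel warmer than environment)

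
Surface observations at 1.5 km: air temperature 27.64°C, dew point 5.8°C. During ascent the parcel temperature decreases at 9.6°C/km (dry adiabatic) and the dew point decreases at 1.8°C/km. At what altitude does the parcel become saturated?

T and T_d converge at 9.6 − 1.8 = 7.8°C per km
Height above start = (27.64 − 5.8) / 7.8 = 2.8 km
LCL altitude = 1500 m + 2800 m = 4300 m

4.3 km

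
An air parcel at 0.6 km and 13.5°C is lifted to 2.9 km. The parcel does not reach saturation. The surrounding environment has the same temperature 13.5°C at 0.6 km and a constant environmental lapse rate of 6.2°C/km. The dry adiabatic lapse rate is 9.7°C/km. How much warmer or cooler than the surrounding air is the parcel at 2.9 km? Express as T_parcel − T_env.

Parcel:
  From 600 m to 2900 m (dry): cools by 9.7 × 2.3 = 22.31°C, giving -8.81°C.
Environment:
  From 600 m to 2900 m (environment): cools by 6.2 × 2.3 = 14.26°C, giving -0.76°C.
T_parcel − T_env = -8.81 − (-0.76) = -8.05°C

-8.05°C (parcel cooler than environment)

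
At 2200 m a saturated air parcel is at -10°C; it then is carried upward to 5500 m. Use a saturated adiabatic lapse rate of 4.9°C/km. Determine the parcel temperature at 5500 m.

Saturated adiabatic to 5500 m: -4.9 × 3.3 km = -16.17°C, so T = -26.17°C.

-26.17°C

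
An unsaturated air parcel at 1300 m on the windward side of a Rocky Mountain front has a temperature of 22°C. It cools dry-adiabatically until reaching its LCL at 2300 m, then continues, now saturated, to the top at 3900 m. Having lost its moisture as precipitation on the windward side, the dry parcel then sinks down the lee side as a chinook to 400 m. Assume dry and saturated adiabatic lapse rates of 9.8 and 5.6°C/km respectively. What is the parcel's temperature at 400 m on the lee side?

1300 → 2300 m (dry, 9.8°C/km): ΔT = -9.8 × 1 = -9.8°C → T = 12.2°C
2300 → 3900 m (saturated, 5.6°C/km): ΔT = -5.6 × 1.6 = -8.96°C → T = 3.24°C
3900 → 400 m (dry descent, 9.8°C/km): ΔT = +9.8 × 3.5 = +34.3°C → T = 37.54°C

37.54°C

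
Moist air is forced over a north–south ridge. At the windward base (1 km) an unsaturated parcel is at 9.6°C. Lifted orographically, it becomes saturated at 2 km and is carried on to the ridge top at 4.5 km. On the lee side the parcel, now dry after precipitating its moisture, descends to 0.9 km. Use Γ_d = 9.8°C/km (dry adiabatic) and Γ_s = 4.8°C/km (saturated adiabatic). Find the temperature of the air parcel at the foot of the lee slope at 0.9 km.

23.08°C

1000–2000 m, dry: Δz = 1 km ⇒ ΔT = -9.8°C; T = -0.2°C
2000–4500 m, saturated: Δz = 2.5 km ⇒ ΔT = -12°C; T = -12.2°C
4500–900 m, dry descent: Δz = 3.6 km ⇒ ΔT = +35.28°C; T = 23.08°C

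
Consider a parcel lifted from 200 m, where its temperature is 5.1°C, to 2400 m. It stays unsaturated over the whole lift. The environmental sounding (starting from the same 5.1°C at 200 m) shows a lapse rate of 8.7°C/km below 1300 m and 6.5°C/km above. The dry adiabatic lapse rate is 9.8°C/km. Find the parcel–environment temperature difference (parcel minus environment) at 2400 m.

Parcel:
  200–2400 m, dry: Δz = 2.2 km ⇒ ΔT = -21.56°C; T = -16.46°C
Environment:
  200–1300 m, environment, lower layer: Δz = 1.1 km ⇒ ΔT = -9.57°C; T = -4.47°C
  1300–2400 m, environment, upper layer: Δz = 1.1 km ⇒ ΔT = -7.15°C; T = -11.62°C
T_parcel − T_env = -16.46 − (-11.62) = -4.84°C

-4.84°C (parcel cooler than environment)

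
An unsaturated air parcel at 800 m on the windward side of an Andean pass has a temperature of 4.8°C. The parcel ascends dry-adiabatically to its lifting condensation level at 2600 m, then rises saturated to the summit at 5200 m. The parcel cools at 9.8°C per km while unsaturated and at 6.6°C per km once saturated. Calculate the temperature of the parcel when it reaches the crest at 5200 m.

-30°C

800 → 2600 m (dry, 9.8°C/km): ΔT = -9.8 × 1.8 = -17.64°C → T = -12.84°C
2600 → 5200 m (saturated, 6.6°C/km): ΔT = -6.6 × 2.6 = -17.16°C → T = -30°C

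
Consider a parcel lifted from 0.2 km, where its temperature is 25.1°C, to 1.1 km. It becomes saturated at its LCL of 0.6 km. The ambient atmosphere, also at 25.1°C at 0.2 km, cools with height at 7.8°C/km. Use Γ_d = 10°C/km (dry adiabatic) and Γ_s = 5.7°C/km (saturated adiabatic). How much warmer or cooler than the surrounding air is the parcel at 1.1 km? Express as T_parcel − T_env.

+0.17°C (parcel warmer than environment)

Parcel:
  200–600 m, dry: Δz = 0.4 km ⇒ ΔT = -4°C; T = 21.1°C
  600–1100 m, saturated: Δz = 0.5 km ⇒ ΔT = -2.85°C; T = 18.25°C
Environment:
  200–1100 m, environment: Δz = 0.9 km ⇒ ΔT = -7.02°C; T = 18.08°C
T_parcel − T_env = 18.25 − 18.08 = +0.17°C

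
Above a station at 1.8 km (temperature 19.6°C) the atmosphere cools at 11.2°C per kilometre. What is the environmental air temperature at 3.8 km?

Environmental to 3800 m: -11.2 × 2 km = -22.4°C, so T = -2.8°C.

-2.8°C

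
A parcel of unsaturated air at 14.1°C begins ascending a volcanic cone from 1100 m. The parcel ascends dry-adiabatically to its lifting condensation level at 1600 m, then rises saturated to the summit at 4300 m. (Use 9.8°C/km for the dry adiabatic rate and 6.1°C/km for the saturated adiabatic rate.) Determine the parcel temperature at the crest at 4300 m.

1100–1600 m, dry: Δz = 0.5 km ⇒ ΔT = -4.9°C; T = 9.2°C
1600–4300 m, saturated: Δz = 2.7 km ⇒ ΔT = -16.47°C; T = -7.27°C

-7.27°C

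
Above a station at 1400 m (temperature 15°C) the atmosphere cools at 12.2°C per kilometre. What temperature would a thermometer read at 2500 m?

1400–2500 m, environmental: Δz = 1.1 km ⇒ ΔT = -13.42°C; T = 1.58°C

1.58°C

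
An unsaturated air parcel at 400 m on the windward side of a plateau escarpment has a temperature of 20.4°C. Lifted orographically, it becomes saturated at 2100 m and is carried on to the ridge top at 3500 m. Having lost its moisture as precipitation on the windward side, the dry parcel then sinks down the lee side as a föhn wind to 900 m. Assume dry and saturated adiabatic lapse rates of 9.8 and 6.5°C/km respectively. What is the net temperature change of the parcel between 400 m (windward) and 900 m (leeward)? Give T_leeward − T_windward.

-0.28°C

400 → 2100 m (dry, 9.8°C/km): ΔT = -9.8 × 1.7 = -16.66°C → T = 3.74°C
2100 → 3500 m (saturated, 6.5°C/km): ΔT = -6.5 × 1.4 = -9.1°C → T = -5.36°C
3500 → 900 m (dry descent, 9.8°C/km): ΔT = +9.8 × 2.6 = +25.48°C → T = 20.12°C
Net change vs windward start: 20.12 − 20.4 = -0.28°C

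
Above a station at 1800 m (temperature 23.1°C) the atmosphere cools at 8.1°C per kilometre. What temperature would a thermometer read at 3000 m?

13.38°C

Environmental to 3000 m: -8.1 × 1.2 km = -9.72°C, so T = 13.38°C.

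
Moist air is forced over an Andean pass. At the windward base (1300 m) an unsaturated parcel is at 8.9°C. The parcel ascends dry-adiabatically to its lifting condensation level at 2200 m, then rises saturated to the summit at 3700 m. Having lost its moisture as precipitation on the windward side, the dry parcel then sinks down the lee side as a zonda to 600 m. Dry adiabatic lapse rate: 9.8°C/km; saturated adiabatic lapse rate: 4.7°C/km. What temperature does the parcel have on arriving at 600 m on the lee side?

23.41°C

From 1300 m to 2200 m (dry): cools by 9.8 × 0.9 = 8.82°C, giving 0.08°C.
From 2200 m to 3700 m (saturated): cools by 4.7 × 1.5 = 7.05°C, giving -6.97°C.
From 3700 m to 600 m (dry descent): warms by 9.8 × 3.1 = 30.38°C, giving 23.41°C.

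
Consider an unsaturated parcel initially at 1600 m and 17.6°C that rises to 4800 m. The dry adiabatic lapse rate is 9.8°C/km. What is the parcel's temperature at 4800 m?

1600–4800 m, dry adiabatic: Δz = 3.2 km ⇒ ΔT = -31.36°C; T = -13.76°C

-13.76°C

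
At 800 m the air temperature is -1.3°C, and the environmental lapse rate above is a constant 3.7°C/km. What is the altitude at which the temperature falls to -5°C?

1800 m

Height above start = (-1.3 − (-5)) / 3.7 = 1 km
Altitude = 800 m + 1000 m = 1800 m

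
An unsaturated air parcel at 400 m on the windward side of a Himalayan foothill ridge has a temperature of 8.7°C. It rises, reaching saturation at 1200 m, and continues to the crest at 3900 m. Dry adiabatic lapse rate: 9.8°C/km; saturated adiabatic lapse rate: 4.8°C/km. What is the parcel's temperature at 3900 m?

400–1200 m, dry: Δz = 0.8 km ⇒ ΔT = -7.84°C; T = 0.86°C
1200–3900 m, saturated: Δz = 2.7 km ⇒ ΔT = -12.96°C; T = -12.1°C

-12.1°C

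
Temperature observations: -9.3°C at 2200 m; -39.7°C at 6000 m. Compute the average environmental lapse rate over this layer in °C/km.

8°C/km

Γ = −ΔT/Δz = (-9.3 − (-39.7)) / (6000 − 2200) m
  = 30.4°C / 3.8 km = 8°C/km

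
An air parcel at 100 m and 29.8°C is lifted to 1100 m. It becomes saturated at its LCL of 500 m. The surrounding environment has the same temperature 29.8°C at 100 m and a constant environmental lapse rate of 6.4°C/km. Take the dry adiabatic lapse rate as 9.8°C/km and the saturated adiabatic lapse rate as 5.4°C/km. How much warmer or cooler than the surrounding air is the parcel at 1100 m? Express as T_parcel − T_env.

-0.76°C (parcel cooler than environment)

Parcel:
  From 100 m to 500 m (dry): cools by 9.8 × 0.4 = 3.92°C, giving 25.88°C.
  From 500 m to 1100 m (saturated): cools by 5.4 × 0.6 = 3.24°C, giving 22.64°C.
Environment:
  From 100 m to 1100 m (environment): cools by 6.4 × 1 = 6.4°C, giving 23.4°C.
T_parcel − T_env = 22.64 − 23.4 = -0.76°C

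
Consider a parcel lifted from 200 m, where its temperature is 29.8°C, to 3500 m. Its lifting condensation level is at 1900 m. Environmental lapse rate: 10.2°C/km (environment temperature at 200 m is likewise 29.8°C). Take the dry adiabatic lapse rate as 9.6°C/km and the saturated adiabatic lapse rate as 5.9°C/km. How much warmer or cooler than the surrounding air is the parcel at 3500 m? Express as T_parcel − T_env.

+7.9°C (parcel warmer than environment)

Parcel:
  From 200 m to 1900 m (dry): cools by 9.6 × 1.7 = 16.32°C, giving 13.48°C.
  From 1900 m to 3500 m (saturated): cools by 5.9 × 1.6 = 9.44°C, giving 4.04°C.
Environment:
  From 200 m to 3500 m (environment): cools by 10.2 × 3.3 = 33.66°C, giving -3.86°C.
T_parcel − T_env = 4.04 − (-3.86) = +7.9°C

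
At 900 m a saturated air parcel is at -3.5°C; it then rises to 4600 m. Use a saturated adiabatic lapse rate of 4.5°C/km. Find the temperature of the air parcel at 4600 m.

-20.15°C

900–4600 m, saturated adiabatic: Δz = 3.7 km ⇒ ΔT = -16.65°C; T = -20.15°C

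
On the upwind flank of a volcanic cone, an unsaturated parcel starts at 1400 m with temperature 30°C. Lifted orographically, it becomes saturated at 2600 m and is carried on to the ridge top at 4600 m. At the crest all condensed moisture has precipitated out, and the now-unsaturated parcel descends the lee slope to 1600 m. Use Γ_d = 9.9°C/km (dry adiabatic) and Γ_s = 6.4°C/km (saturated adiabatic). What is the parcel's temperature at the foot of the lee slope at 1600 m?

From 1400 m to 2600 m (dry): cools by 9.9 × 1.2 = 11.88°C, giving 18.12°C.
From 2600 m to 4600 m (saturated): cools by 6.4 × 2 = 12.8°C, giving 5.32°C.
From 4600 m to 1600 m (dry descent): warms by 9.9 × 3 = 29.7°C, giving 35.02°C.

35.02°C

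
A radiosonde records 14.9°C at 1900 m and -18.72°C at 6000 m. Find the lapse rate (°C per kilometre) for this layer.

8.2°C/km

Γ = −ΔT/Δz = (14.9 − (-18.72)) / (6000 − 1900) m
  = 33.62°C / 4.1 km = 8.2°C/km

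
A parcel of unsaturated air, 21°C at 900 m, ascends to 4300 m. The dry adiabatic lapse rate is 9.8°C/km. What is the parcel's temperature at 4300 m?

From 900 m to 4300 m (dry adiabatic): cools by 9.8 × 3.4 = 33.32°C, giving -12.32°C.

-12.32°C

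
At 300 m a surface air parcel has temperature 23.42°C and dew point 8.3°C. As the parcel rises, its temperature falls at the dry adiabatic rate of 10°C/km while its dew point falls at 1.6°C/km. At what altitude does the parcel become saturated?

T and T_d converge at 10 − 1.6 = 8.4°C per km
Height above start = (23.42 − 8.3) / 8.4 = 1.8 km
LCL altitude = 300 m + 1800 m = 2100 m

2100 m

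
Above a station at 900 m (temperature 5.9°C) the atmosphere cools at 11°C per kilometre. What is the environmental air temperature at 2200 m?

-8.4°C

Environmental to 2200 m: -11 × 1.3 km = -14.3°C, so T = -8.4°C.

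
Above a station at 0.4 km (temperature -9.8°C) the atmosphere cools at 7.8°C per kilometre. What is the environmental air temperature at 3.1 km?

-30.86°C

400 → 3100 m (environmental, 7.8°C/km): ΔT = -7.8 × 2.7 = -21.06°C → T = -30.86°C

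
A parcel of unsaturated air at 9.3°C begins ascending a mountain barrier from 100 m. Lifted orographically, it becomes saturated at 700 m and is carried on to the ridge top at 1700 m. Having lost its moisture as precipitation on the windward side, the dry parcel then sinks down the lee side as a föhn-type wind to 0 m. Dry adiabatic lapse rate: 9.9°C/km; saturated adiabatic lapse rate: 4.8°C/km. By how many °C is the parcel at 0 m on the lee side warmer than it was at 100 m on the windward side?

+6.09°C

Dry to 700 m: -9.9 × 0.6 km = -5.94°C, so T = 3.36°C.
Saturated to 1700 m: -4.8 × 1 km = -4.8°C, so T = -1.44°C.
Dry descent to 0 m: +9.9 × 1.7 km = +16.83°C, so T = 15.39°C.
Net change vs windward start: 15.39 − 9.3 = +6.09°C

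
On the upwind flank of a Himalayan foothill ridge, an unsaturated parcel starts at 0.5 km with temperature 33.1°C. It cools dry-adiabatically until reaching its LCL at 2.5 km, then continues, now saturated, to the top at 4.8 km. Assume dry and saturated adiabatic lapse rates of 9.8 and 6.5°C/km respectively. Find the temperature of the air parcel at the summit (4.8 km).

500 → 2500 m (dry, 9.8°C/km): ΔT = -9.8 × 2 = -19.6°C → T = 13.5°C
2500 → 4800 m (saturated, 6.5°C/km): ΔT = -6.5 × 2.3 = -14.95°C → T = -1.45°C

-1.45°C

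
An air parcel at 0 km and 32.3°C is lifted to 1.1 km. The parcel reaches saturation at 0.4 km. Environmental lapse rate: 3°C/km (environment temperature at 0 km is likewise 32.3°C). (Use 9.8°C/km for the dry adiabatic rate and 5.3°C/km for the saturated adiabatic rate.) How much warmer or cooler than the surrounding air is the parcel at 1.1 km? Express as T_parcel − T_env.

Parcel:
  From 0 m to 400 m (dry): cools by 9.8 × 0.4 = 3.92°C, giving 28.38°C.
  From 400 m to 1100 m (saturated): cools by 5.3 × 0.7 = 3.71°C, giving 24.67°C.
Environment:
  From 0 m to 1100 m (environment): cools by 3 × 1.1 = 3.3°C, giving 29°C.
T_parcel − T_env = 24.67 − 29 = -4.33°C

-4.33°C (parcel cooler than environment)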